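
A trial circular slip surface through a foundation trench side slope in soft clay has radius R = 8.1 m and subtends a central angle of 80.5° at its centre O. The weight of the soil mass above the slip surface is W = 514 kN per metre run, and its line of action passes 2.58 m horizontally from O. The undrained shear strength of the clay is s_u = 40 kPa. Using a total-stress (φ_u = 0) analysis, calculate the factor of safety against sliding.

Taking moments about the centre O, the resisting moment is provided by the undrained shear strength acting along the arc:
Arc length L_a = R·θ = 8.1·(80.5°·π/180) = 8.1·1.4050 = 11.38 m
M_R = s_u·L_a·R = 40·11.38·8.1 = 3687.3 kN·m/m
M_D = W·d = 514·2.58 = 1326.1 kN·m/m
FS = M_R / M_D = 3687.3 / 1326.1 = 2.780

FS = 2.78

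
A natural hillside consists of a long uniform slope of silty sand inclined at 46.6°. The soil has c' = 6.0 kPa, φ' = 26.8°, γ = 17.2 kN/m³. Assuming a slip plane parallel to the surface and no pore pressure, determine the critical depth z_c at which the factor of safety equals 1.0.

Setting FS = 1.00 in FS = [c' + γz cos²β tanφ'] / [γz sinβ cosβ] and solving for z:
z = c' / [γ cosβ (FS·sinβ − cosβ·tanφ')]
  = 6.0 / [17.2·cos46.6°·(1.00·sin46.6° − cos46.6°·tan26.8°)]
  = 6.0 / [17.2·0.6871·(1.00·0.7266 − 0.6871·0.5051)]
  = 6.0 / 4.4849 = 1.338 m

z_c = 1.34 m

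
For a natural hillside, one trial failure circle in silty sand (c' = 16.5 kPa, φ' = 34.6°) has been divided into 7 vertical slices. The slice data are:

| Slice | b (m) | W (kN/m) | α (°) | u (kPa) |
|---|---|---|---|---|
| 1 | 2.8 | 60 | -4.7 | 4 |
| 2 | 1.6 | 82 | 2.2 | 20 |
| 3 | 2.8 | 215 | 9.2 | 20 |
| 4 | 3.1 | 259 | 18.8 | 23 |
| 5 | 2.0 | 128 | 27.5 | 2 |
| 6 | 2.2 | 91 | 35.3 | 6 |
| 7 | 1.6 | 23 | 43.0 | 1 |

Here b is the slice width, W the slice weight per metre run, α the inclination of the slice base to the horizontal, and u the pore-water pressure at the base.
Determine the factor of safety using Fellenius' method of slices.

FS = 2.91

Ordinary method of slices: FS = Σ[c'·Δl_i + (W_i cosα_i − u_i·Δl_i)·tanφ'] / Σ W_i sinα_i, with Δl_i = b_i / cosα_i.
Slice 1: Δl = 2.8/cos(-4.7°) = 2.809 m; N'_1 = 60·cos(-4.7°) − 4·2.809 = 48.6; c'Δl = 46.36; W sinα = -4.9
Slice 2: Δl = 1.6/cos2.2° = 1.601 m; N'_2 = 82·cos2.2° − 20·1.601 = 49.9; c'Δl = 26.42; W sinα = 3.1
Slice 3: Δl = 2.8/cos9.2° = 2.836 m; N'_3 = 215·cos9.2° − 20·2.836 = 155.5; c'Δl = 46.80; W sinα = 34.4
Slice 4: Δl = 3.1/cos18.8° = 3.275 m; N'_4 = 259·cos18.8° − 23·3.275 = 169.9; c'Δl = 54.03; W sinα = 83.5
Slice 5: Δl = 2.0/cos27.5° = 2.255 m; N'_5 = 128·cos27.5° − 2·2.255 = 109.0; c'Δl = 37.20; W sinα = 59.1
Slice 6: Δl = 2.2/cos35.3° = 2.696 m; N'_6 = 91·cos35.3° − 6·2.696 = 58.1; c'Δl = 44.48; W sinα = 52.6
Slice 7: Δl = 1.6/cos43.0° = 2.188 m; N'_7 = 23·cos43.0° − 1·2.188 = 14.6; c'Δl = 36.10; W sinα = 15.7
Σc'Δl = 291.4 kN/m; ΣN' = 605.6 kN/m; ΣW sinα = 243.4 kN/m
Resisting = 291.4 + 605.6·tan34.6° = 291.4 + 417.8 = 709.2 kN/m
FS = 709.2 / 243.4 = 2.913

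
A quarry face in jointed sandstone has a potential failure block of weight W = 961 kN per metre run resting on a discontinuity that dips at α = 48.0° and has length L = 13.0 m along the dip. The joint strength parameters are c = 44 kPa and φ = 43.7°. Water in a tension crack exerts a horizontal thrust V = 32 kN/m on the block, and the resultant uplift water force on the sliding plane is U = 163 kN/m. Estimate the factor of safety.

FS = 1.37

Resolving the block weight along and normal to the plane and applying the Mohr–Coulomb strength on the joint:
N' = W cosα − U − V sinα = 961·cos48.0° − 163 − 32·sin48.0° = 456.3 kN/m
Driving force T = W sinα + V cosα = 961·sin48.0° + 32·cos48.0° = 735.6 kN/m
Resisting force R = c·L + N'·tanφ = 44·13.0 + 456.3·tan43.7° = 572.0 + 436.0 = 1008.0 kN/m
FS = R / T = 1008.0 / 735.6 = 1.370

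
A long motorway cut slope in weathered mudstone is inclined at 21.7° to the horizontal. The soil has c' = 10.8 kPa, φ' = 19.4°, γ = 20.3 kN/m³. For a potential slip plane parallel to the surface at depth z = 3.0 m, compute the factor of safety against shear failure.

For an infinite slope with a slip plane parallel to the surface (no pore pressure): FS = [c' + γz cos²β tanφ'] / [γz sinβ cosβ].
γz = 20.3·3.0 = 60.90 kN/m²
Numerator = 10.8 + 60.90·cos²21.7°·tan19.4° = 10.8 + 60.90·0.8633·0.3522 = 29.314 kPa
Denominator = 60.90·sin21.7°·cos21.7° = 60.90·0.3697·0.9291 = 20.922 kPa
FS = 29.314 / 20.922 = 1.401

FS = 1.40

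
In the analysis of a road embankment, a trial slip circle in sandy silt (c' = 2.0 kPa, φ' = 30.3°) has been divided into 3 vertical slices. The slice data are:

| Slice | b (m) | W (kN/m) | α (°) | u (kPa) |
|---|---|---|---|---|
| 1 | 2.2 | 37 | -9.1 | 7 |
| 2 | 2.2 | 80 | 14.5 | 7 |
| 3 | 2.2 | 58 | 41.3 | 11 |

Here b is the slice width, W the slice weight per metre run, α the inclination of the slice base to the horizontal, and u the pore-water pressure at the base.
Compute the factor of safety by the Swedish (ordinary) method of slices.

Ordinary method of slices: FS = Σ[c'·Δl_i + (W_i cosα_i − u_i·Δl_i)·tanφ'] / Σ W_i sinα_i, with Δl_i = b_i / cosα_i.
Slice 1: Δl = 2.2/cos(-9.1°) = 2.228 m; N'_1 = 37·cos(-9.1°) − 7·2.228 = 20.9; c'Δl = 4.46; W sinα = -5.9
Slice 2: Δl = 2.2/cos14.5° = 2.272 m; N'_2 = 80·cos14.5° − 7·2.272 = 61.5; c'Δl = 4.54; W sinα = 20.0
Slice 3: Δl = 2.2/cos41.3° = 2.928 m; N'_3 = 58·cos41.3° − 11·2.928 = 11.4; c'Δl = 5.86; W sinα = 38.3
Σc'Δl = 14.9 kN/m; ΣN' = 93.8 kN/m; ΣW sinα = 52.5 kN/m
Resisting = 14.9 + 93.8·tan30.3° = 14.9 + 54.8 = 69.7 kN/m
FS = 69.7 / 52.5 = 1.329

FS = 1.33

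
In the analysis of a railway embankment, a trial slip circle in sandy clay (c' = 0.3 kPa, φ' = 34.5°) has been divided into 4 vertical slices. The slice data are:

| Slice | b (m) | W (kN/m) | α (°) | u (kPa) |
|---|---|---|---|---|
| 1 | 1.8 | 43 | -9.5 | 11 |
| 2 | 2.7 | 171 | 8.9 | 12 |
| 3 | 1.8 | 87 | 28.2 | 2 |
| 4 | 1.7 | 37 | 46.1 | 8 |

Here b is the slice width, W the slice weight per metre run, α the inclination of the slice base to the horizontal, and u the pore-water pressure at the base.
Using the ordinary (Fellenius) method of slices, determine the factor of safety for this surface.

FS = 1.90

Ordinary method of slices: FS = Σ[c'·Δl_i + (W_i cosα_i − u_i·Δl_i)·tanφ'] / Σ W_i sinα_i, with Δl_i = b_i / cosα_i.
Slice 1: Δl = 1.8/cos(-9.5°) = 1.825 m; N'_1 = 43·cos(-9.5°) − 11·1.825 = 22.3; c'Δl = 0.55; W sinα = -7.1
Slice 2: Δl = 2.7/cos8.9° = 2.733 m; N'_2 = 171·cos8.9° − 12·2.733 = 136.1; c'Δl = 0.82; W sinα = 26.5
Slice 3: Δl = 1.8/cos28.2° = 2.042 m; N'_3 = 87·cos28.2° − 2·2.042 = 72.6; c'Δl = 0.61; W sinα = 41.1
Slice 4: Δl = 1.7/cos46.1° = 2.452 m; N'_4 = 37·cos46.1° − 8·2.452 = 6.0; c'Δl = 0.74; W sinα = 26.7
Σc'Δl = 2.7 kN/m; ΣN' = 237.1 kN/m; ΣW sinα = 87.1 kN/m
Resisting = 2.7 + 237.1·tan34.5° = 2.7 + 163.0 = 165.7 kN/m
FS = 165.7 / 87.1 = 1.901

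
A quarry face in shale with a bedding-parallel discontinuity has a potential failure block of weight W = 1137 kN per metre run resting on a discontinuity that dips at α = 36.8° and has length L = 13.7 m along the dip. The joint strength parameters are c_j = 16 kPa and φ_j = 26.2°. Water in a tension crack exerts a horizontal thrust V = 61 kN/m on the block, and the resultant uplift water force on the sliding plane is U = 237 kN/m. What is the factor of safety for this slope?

Resolving the block weight along and normal to the plane and applying the Mohr–Coulomb strength on the joint:
N' = W cosα − U − V sinα = 1137·cos36.8° − 237 − 61·sin36.8° = 636.9 kN/m
Driving force T = W sinα + V cosα = 1137·sin36.8° + 61·cos36.8° = 729.9 kN/m
Resisting force R = c_j·L + N'·tanφ_j = 16·13.7 + 636.9·tan26.2° = 219.2 + 313.4 = 532.6 kN/m
FS = R / T = 532.6 / 729.9 = 0.730

FS = 0.73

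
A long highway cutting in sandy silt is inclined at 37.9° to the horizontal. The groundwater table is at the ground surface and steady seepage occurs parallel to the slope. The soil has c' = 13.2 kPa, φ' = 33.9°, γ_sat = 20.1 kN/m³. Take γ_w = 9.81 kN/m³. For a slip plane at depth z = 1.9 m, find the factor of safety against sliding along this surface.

FS = 1.15

With seepage parallel to the slope and the water table at the surface, the effective normal stress on the slip plane uses the buoyant unit weight γ' = γ_sat − γ_w while the driving shear stress uses γ_sat:
FS = [c' + γ' z cos²β tanφ'] / [γ_sat z sinβ cosβ]
γ' = 20.1 − 9.81 = 10.29 kN/m³
Numerator = 13.2 + 10.29·1.9·cos²37.9°·tan33.9° = 13.2 + 10.29·1.9·0.6227·0.6720 = 21.380 kPa
Denominator = 20.1·1.9·sin37.9°·cos37.9° = 20.1·1.9·0.6143·0.7891 = 18.512 kPa
FS = 21.380 / 18.512 = 1.155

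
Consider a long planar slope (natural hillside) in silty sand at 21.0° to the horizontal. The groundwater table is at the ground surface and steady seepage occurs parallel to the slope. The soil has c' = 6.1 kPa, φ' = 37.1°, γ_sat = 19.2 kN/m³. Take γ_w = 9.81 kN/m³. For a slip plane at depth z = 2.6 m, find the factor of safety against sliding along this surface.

With seepage parallel to the slope and the water table at the surface, the effective normal stress on the slip plane uses the buoyant unit weight γ' = γ_sat − γ_w while the driving shear stress uses γ_sat:
FS = [c' + γ' z cos²β tanφ'] / [γ_sat z sinβ cosβ]
γ' = 19.2 − 9.81 = 9.39 kN/m³
Numerator = 6.1 + 9.39·2.6·cos²21.0°·tan37.1° = 6.1 + 9.39·2.6·0.8716·0.7563 = 22.193 kPa
Denominator = 19.2·2.6·sin21.0°·cos21.0° = 19.2·2.6·0.3584·0.9336 = 16.701 kPa
FS = 22.193 / 16.701 = 1.329

FS = 1.33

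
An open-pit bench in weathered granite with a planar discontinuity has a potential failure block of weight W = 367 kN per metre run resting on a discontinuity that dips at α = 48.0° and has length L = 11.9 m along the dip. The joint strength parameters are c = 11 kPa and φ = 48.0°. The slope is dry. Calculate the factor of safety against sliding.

FS = 1.48

Resolving the block weight along and normal to the plane and applying the Mohr–Coulomb strength on the joint:
N' = W cosα = 367·cos48.0° = 245.6 kN/m
Driving force T = W sinα = 367·sin48.0° = 272.7 kN/m
Resisting force R = c·L + N'·tanφ = 11·11.9 + 245.6·tan48.0° = 130.9 + 272.7 = 403.6 kN/m
FS = R / T = 403.6 / 272.7 = 1.480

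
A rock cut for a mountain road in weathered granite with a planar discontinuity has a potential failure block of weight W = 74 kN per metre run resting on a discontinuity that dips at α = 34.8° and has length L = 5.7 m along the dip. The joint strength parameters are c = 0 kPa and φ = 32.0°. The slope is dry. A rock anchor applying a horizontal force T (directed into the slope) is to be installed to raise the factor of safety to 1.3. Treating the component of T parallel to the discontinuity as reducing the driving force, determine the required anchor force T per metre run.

T = 12 kN/m

Resolving forces along and normal to the sliding plane, with the horizontal anchor force T adding T·sinα to the effective normal force and T·cosα acting up the plane against the driving force:
FS = [cL + (W cosα + T sinα) tanφ] / [W sinα − T cosα]
Without the anchor: N' = 60.8 kN/m, driving T_d = 42.2 kN/m, resisting R = 0·5.7 + 60.8·tan32.0° = 38.0 kN/m, FS = 0.90.
Setting FS = 1.3 and solving for T:
1.3·(42.2 − T cos34.8°) = 38.0 + T sin34.8°·tan32.0°
T·(sin34.8°·tan32.0° + 1.3·cos34.8°) = 1.3·42.2 − 38.0
T·(0.5707·0.6249 + 1.3·0.8211) = 54.9 − 38.0 = 16.9
T·1.4241 = 16.9
T = 11.9 kN/m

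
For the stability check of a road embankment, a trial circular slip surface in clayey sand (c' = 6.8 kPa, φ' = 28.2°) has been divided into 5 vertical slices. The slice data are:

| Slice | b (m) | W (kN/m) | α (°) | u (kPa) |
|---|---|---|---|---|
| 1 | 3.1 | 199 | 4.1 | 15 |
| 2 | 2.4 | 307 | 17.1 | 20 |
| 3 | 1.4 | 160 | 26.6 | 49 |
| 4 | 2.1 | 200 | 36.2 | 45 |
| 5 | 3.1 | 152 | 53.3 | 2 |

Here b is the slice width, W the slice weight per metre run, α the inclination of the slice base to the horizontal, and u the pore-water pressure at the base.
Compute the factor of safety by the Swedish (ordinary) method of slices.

FS = 1.00

Ordinary method of slices: FS = Σ[c'·Δl_i + (W_i cosα_i − u_i·Δl_i)·tanφ'] / Σ W_i sinα_i, with Δl_i = b_i / cosα_i.
Slice 1: Δl = 3.1/cos4.1° = 3.108 m; N'_1 = 199·cos4.1° − 15·3.108 = 151.9; c'Δl = 21.13; W sinα = 14.2
Slice 2: Δl = 2.4/cos17.1° = 2.511 m; N'_2 = 307·cos17.1° − 20·2.511 = 243.2; c'Δl = 17.07; W sinα = 90.3
Slice 3: Δl = 1.4/cos26.6° = 1.566 m; N'_3 = 160·cos26.6° − 49·1.566 = 66.3; c'Δl = 10.65; W sinα = 71.6
Slice 4: Δl = 2.1/cos36.2° = 2.602 m; N'_4 = 200·cos36.2° − 45·2.602 = 44.3; c'Δl = 17.70; W sinα = 118.1
Slice 5: Δl = 3.1/cos53.3° = 5.187 m; N'_5 = 152·cos53.3° − 2·5.187 = 80.5; c'Δl = 35.27; W sinα = 121.9
Σc'Δl = 101.8 kN/m; ΣN' = 586.2 kN/m; ΣW sinα = 416.1 kN/m
Resisting = 101.8 + 586.2·tan28.2° = 101.8 + 314.3 = 416.1 kN/m
FS = 416.1 / 416.1 = 1.000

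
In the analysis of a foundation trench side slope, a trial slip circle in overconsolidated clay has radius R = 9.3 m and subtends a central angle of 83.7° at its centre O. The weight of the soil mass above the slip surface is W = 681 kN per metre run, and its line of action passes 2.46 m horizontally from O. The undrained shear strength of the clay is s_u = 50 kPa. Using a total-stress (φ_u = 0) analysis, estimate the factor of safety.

FS = 3.77

Taking moments about the centre O, the resisting moment is provided by the undrained shear strength acting along the arc:
Arc length L_a = R·θ = 9.3·(83.7°·π/180) = 9.3·1.4608 = 13.59 m
M_R = s_u·L_a·R = 50·13.59·9.3 = 6317.4 kN·m/m
M_D = W·d = 681·2.46 = 1675.3 kN·m/m
FS = M_R / M_D = 6317.4 / 1675.3 = 3.771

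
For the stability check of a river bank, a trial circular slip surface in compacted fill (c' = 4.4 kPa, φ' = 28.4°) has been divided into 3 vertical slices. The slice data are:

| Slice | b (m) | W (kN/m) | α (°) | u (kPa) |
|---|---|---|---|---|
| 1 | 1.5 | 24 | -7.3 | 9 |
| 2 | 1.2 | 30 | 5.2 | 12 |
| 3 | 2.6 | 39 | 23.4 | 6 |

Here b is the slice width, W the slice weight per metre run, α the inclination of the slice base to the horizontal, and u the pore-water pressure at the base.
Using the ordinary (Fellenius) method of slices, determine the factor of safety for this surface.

FS = 3.20

Ordinary method of slices: FS = Σ[c'·Δl_i + (W_i cosα_i − u_i·Δl_i)·tanφ'] / Σ W_i sinα_i, with Δl_i = b_i / cosα_i.
Slice 1: Δl = 1.5/cos(-7.3°) = 1.512 m; N'_1 = 24·cos(-7.3°) − 9·1.512 = 10.2; c'Δl = 6.65; W sinα = -3.0
Slice 2: Δl = 1.2/cos5.2° = 1.205 m; N'_2 = 30·cos5.2° − 12·1.205 = 15.4; c'Δl = 5.30; W sinα = 2.7
Slice 3: Δl = 2.6/cos23.4° = 2.833 m; N'_3 = 39·cos23.4° − 6·2.833 = 18.8; c'Δl = 12.47; W sinα = 15.5
Σc'Δl = 24.4 kN/m; ΣN' = 44.4 kN/m; ΣW sinα = 15.2 kN/m
Resisting = 24.4 + 44.4·tan28.4° = 24.4 + 24.0 = 48.4 kN/m
FS = 48.4 / 15.2 = 3.195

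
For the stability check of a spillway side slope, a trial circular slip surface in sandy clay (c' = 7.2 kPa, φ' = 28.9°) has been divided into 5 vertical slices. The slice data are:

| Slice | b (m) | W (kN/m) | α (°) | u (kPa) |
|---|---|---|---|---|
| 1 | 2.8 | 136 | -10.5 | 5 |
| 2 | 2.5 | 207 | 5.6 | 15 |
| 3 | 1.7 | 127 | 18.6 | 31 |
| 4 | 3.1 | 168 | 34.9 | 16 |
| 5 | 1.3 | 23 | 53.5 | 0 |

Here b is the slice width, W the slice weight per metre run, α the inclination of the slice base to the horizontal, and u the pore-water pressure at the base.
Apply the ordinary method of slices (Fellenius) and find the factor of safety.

Ordinary method of slices: FS = Σ[c'·Δl_i + (W_i cosα_i − u_i·Δl_i)·tanφ'] / Σ W_i sinα_i, with Δl_i = b_i / cosα_i.
Slice 1: Δl = 2.8/cos(-10.5°) = 2.848 m; N'_1 = 136·cos(-10.5°) − 5·2.848 = 119.5; c'Δl = 20.50; W sinα = -24.8
Slice 2: Δl = 2.5/cos5.6° = 2.512 m; N'_2 = 207·cos5.6° − 15·2.512 = 168.3; c'Δl = 18.09; W sinα = 20.2
Slice 3: Δl = 1.7/cos18.6° = 1.794 m; N'_3 = 127·cos18.6° − 31·1.794 = 64.8; c'Δl = 12.91; W sinα = 40.5
Slice 4: Δl = 3.1/cos34.9° = 3.780 m; N'_4 = 168·cos34.9° − 16·3.780 = 77.3; c'Δl = 27.21; W sinα = 96.1
Slice 5: Δl = 1.3/cos53.5° = 2.186 m; N'_5 = 23·cos53.5° − 0·2.186 = 13.7; c'Δl = 15.74; W sinα = 18.5
Σc'Δl = 94.5 kN/m; ΣN' = 443.6 kN/m; ΣW sinα = 150.5 kN/m
Resisting = 94.5 + 443.6·tan28.9° = 94.5 + 244.9 = 339.3 kN/m
FS = 339.3 / 150.5 = 2.254

FS = 2.25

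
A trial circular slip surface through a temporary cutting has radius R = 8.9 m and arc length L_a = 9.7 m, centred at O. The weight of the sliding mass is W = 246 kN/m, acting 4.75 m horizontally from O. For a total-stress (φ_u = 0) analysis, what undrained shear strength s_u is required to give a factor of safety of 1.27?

FS = s_u·L_a·R / (W·d), so s_u = FS·W·d / (L_a·R).
s_u = 1.27·246·4.75 / (9.70·8.9) = 1484.0 / 86.33 = 17.19 kPa

s_u = 17.2 kPa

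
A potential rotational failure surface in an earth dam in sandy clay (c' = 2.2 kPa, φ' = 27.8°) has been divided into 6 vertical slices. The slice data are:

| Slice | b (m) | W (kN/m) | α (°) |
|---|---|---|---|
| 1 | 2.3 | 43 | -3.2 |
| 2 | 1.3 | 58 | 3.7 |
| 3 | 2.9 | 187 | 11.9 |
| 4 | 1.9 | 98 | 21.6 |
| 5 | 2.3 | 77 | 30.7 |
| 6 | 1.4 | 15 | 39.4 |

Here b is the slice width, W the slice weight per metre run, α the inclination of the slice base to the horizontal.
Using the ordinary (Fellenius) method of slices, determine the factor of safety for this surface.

FS = 2.14

Ordinary method of slices: FS = Σ[c'·Δl_i + (W_i cosα_i)·tanφ'] / Σ W_i sinα_i, with Δl_i = b_i / cosα_i.
Slice 1: Δl = 2.3/cos(-3.2°) = 2.304 m; N'_1 = 43·cos(-3.2°) = 42.9; c'Δl = 5.07; W sinα = -2.4
Slice 2: Δl = 1.3/cos3.7° = 1.303 m; N'_2 = 58·cos3.7° = 57.9; c'Δl = 2.87; W sinα = 3.7
Slice 3: Δl = 2.9/cos11.9° = 2.964 m; N'_3 = 187·cos11.9° = 183.0; c'Δl = 6.52; W sinα = 38.6
Slice 4: Δl = 1.9/cos21.6° = 2.044 m; N'_4 = 98·cos21.6° = 91.1; c'Δl = 4.50; W sinα = 36.1
Slice 5: Δl = 2.3/cos30.7° = 2.675 m; N'_5 = 77·cos30.7° = 66.2; c'Δl = 5.88; W sinα = 39.3
Slice 6: Δl = 1.4/cos39.4° = 1.812 m; N'_6 = 15·cos39.4° = 11.6; c'Δl = 3.99; W sinα = 9.5
Σc'Δl = 28.8 kN/m; ΣN' = 452.7 kN/m; ΣW sinα = 124.8 kN/m
Resisting = 28.8 + 452.7·tan27.8° = 28.8 + 238.7 = 267.5 kN/m
FS = 267.5 / 124.8 = 2.143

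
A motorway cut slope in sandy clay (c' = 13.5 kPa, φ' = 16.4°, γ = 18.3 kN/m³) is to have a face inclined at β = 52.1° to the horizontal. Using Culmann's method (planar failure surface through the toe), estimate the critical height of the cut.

H_c = 11.89 m

Culmann's analysis gives the critical failure plane at α_cr = (β + φ')/2 = (52.1 + 16.4)/2 = 34.2°, and the critical height
H_c = (4c'/γ) · sinβ cosφ' / [1 − cos(β − φ')]
    = (4·13.5/18.3) · sin52.1°·cos16.4° / [1 − cos(35.7°)]
    = 2.951 · 0.7891·0.9593 / [1 − 0.8121]
    = 2.951 · 0.7570 / 0.1879
    = 11.89 m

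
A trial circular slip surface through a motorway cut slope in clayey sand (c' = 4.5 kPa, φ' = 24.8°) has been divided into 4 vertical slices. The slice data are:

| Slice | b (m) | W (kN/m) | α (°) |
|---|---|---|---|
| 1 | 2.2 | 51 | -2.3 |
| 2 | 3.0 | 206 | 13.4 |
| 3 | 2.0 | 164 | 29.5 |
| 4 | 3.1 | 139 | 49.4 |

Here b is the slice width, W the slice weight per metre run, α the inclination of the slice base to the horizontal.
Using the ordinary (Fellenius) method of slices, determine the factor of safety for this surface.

Ordinary method of slices: FS = Σ[c'·Δl_i + (W_i cosα_i)·tanφ'] / Σ W_i sinα_i, with Δl_i = b_i / cosα_i.
Slice 1: Δl = 2.2/cos(-2.3°) = 2.202 m; N'_1 = 51·cos(-2.3°) = 51.0; c'Δl = 9.91; W sinα = -2.0
Slice 2: Δl = 3.0/cos13.4° = 3.084 m; N'_2 = 206·cos13.4° = 200.4; c'Δl = 13.88; W sinα = 47.7
Slice 3: Δl = 2.0/cos29.5° = 2.298 m; N'_3 = 164·cos29.5° = 142.7; c'Δl = 10.34; W sinα = 80.8
Slice 4: Δl = 3.1/cos49.4° = 4.764 m; N'_4 = 139·cos49.4° = 90.5; c'Δl = 21.44; W sinα = 105.5
Σc'Δl = 55.6 kN/m; ΣN' = 484.5 kN/m; ΣW sinα = 232.0 kN/m
Resisting = 55.6 + 484.5·tan24.8° = 55.6 + 223.9 = 279.5 kN/m
FS = 279.5 / 232.0 = 1.205

FS = 1.20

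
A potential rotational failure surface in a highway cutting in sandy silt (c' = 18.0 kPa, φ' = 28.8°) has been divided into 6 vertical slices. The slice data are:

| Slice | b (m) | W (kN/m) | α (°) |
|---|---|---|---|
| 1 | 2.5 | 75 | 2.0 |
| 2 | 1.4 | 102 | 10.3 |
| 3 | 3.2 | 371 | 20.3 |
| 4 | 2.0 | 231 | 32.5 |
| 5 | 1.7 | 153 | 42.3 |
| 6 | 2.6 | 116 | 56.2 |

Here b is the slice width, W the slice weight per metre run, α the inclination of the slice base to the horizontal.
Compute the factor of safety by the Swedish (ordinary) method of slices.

Ordinary method of slices: FS = Σ[c'·Δl_i + (W_i cosα_i)·tanφ'] / Σ W_i sinα_i, with Δl_i = b_i / cosα_i.
Slice 1: Δl = 2.5/cos2.0° = 2.502 m; N'_1 = 75·cos2.0° = 75.0; c'Δl = 45.03; W sinα = 2.6
Slice 2: Δl = 1.4/cos10.3° = 1.423 m; N'_2 = 102·cos10.3° = 100.4; c'Δl = 25.61; W sinα = 18.2
Slice 3: Δl = 3.2/cos20.3° = 3.412 m; N'_3 = 371·cos20.3° = 348.0; c'Δl = 61.41; W sinα = 128.7
Slice 4: Δl = 2.0/cos32.5° = 2.371 m; N'_4 = 231·cos32.5° = 194.8; c'Δl = 42.68; W sinα = 124.1
Slice 5: Δl = 1.7/cos42.3° = 2.298 m; N'_5 = 153·cos42.3° = 113.2; c'Δl = 41.37; W sinα = 103.0
Slice 6: Δl = 2.6/cos56.2° = 4.674 m; N'_6 = 116·cos56.2° = 64.5; c'Δl = 84.13; W sinα = 96.4
Σc'Δl = 300.2 kN/m; ΣN' = 895.8 kN/m; ΣW sinα = 473.0 kN/m
Resisting = 300.2 + 895.8·tan28.8° = 300.2 + 492.5 = 792.7 kN/m
FS = 792.7 / 473.0 = 1.676

FS = 1.68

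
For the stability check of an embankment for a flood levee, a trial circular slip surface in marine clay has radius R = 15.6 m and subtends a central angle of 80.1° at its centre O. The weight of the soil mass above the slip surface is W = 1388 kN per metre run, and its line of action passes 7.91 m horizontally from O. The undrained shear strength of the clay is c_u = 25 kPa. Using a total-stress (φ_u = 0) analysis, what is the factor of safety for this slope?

FS = 0.77

Taking moments about the centre O, the resisting moment is provided by the undrained shear strength acting along the arc:
Arc length L_a = R·θ = 15.6·(80.1°·π/180) = 15.6·1.3980 = 21.81 m
M_R = c_u·L_a·R = 25·21.81·15.6 = 8505.5 kN·m/m
M_D = W·d = 1388·7.91 = 10979.1 kN·m/m
FS = M_R / M_D = 8505.5 / 10979.1 = 0.775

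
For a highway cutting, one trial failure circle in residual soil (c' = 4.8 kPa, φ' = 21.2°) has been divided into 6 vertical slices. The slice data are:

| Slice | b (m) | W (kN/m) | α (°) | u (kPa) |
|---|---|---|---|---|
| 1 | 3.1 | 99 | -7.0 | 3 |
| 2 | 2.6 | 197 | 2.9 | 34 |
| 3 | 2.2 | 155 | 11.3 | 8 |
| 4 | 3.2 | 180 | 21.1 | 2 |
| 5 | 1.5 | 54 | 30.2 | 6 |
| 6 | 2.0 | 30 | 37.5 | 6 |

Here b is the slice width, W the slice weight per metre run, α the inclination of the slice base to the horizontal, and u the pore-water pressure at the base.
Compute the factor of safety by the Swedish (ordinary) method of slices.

FS = 2.05

Ordinary method of slices: FS = Σ[c'·Δl_i + (W_i cosα_i − u_i·Δl_i)·tanφ'] / Σ W_i sinα_i, with Δl_i = b_i / cosα_i.
Slice 1: Δl = 3.1/cos(-7.0°) = 3.123 m; N'_1 = 99·cos(-7.0°) − 3·3.123 = 88.9; c'Δl = 14.99; W sinα = -12.1
Slice 2: Δl = 2.6/cos2.9° = 2.603 m; N'_2 = 197·cos2.9° − 34·2.603 = 108.2; c'Δl = 12.50; W sinα = 10.0
Slice 3: Δl = 2.2/cos11.3° = 2.243 m; N'_3 = 155·cos11.3° − 8·2.243 = 134.0; c'Δl = 10.77; W sinα = 30.4
Slice 4: Δl = 3.2/cos21.1° = 3.430 m; N'_4 = 180·cos21.1° − 2·3.430 = 161.1; c'Δl = 16.46; W sinα = 64.8
Slice 5: Δl = 1.5/cos30.2° = 1.736 m; N'_5 = 54·cos30.2° − 6·1.736 = 36.3; c'Δl = 8.33; W sinα = 27.2
Slice 6: Δl = 2.0/cos37.5° = 2.521 m; N'_6 = 30·cos37.5° − 6·2.521 = 8.7; c'Δl = 12.10; W sinα = 18.3
Σc'Δl = 75.2 kN/m; ΣN' = 537.2 kN/m; ΣW sinα = 138.5 kN/m
Resisting = 75.2 + 537.2·tan21.2° = 75.2 + 208.4 = 283.5 kN/m
FS = 283.5 / 138.5 = 2.047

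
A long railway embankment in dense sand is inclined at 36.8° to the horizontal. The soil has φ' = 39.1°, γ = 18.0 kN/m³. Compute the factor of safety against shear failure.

FS = 1.09

For a dry cohesionless infinite slope the factor of safety is FS = tanφ' / tanβ.
FS = tan39.1° / tan36.8° = 0.8127 / 0.7481 = 1.086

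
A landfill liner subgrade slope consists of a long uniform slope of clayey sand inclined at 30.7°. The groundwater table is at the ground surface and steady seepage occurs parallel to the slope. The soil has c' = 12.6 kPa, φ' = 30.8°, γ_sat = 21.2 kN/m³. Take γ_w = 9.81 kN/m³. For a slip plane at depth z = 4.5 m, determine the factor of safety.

FS = 0.84

With seepage parallel to the slope and the water table at the surface, the effective normal stress on the slip plane uses the buoyant unit weight γ' = γ_sat − γ_w while the driving shear stress uses γ_sat:
FS = [c' + γ' z cos²β tanφ'] / [γ_sat z sinβ cosβ]
γ' = 21.2 − 9.81 = 11.39 kN/m³
Numerator = 12.6 + 11.39·4.5·cos²30.7°·tan30.8° = 12.6 + 11.39·4.5·0.7393·0.5961 = 35.190 kPa
Denominator = 21.2·4.5·sin30.7°·cos30.7° = 21.2·4.5·0.5105·0.8599 = 41.880 kPa
FS = 35.190 / 41.880 = 0.840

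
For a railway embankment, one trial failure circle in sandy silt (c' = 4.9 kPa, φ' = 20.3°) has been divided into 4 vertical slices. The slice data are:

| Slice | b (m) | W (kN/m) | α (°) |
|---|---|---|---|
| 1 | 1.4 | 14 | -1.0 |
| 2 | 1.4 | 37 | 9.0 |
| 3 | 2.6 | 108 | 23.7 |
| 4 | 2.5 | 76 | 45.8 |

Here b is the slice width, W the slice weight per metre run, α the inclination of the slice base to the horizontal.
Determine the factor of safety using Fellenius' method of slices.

Ordinary method of slices: FS = Σ[c'·Δl_i + (W_i cosα_i)·tanφ'] / Σ W_i sinα_i, with Δl_i = b_i / cosα_i.
Slice 1: Δl = 1.4/cos(-1.0°) = 1.400 m; N'_1 = 14·cos(-1.0°) = 14.0; c'Δl = 6.86; W sinα = -0.2
Slice 2: Δl = 1.4/cos9.0° = 1.417 m; N'_2 = 37·cos9.0° = 36.5; c'Δl = 6.95; W sinα = 5.8
Slice 3: Δl = 2.6/cos23.7° = 2.839 m; N'_3 = 108·cos23.7° = 98.9; c'Δl = 13.91; W sinα = 43.4
Slice 4: Δl = 2.5/cos45.8° = 3.586 m; N'_4 = 76·cos45.8° = 53.0; c'Δl = 17.57; W sinα = 54.5
Σc'Δl = 45.3 kN/m; ΣN' = 202.4 kN/m; ΣW sinα = 103.4 kN/m
Resisting = 45.3 + 202.4·tan20.3° = 45.3 + 74.9 = 120.2 kN/m
FS = 120.2 / 103.4 = 1.162

FS = 1.16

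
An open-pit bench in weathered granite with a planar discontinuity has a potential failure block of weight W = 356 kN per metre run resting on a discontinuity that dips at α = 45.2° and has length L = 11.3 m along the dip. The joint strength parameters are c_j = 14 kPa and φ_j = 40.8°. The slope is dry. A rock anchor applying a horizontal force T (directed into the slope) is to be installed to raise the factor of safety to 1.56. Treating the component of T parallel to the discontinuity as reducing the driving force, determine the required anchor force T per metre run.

Resolving forces along and normal to the sliding plane, with the horizontal anchor force T adding T·sinα to the effective normal force and T·cosα acting up the plane against the driving force:
FS = [c_jL + (W cosα + T sinα) tanφ_j] / [W sinα − T cosα]
Without the anchor: N' = 250.8 kN/m, driving T_d = 252.6 kN/m, resisting R = 14·11.3 + 250.8·tan40.8° = 374.7 kN/m, FS = 1.48.
Setting FS = 1.56 and solving for T:
1.56·(252.6 − T cos45.2°) = 374.7 + T sin45.2°·tan40.8°
T·(sin45.2°·tan40.8° + 1.56·cos45.2°) = 1.56·252.6 − 374.7
T·(0.7096·0.8632 + 1.56·0.7046) = 394.1 − 374.7 = 19.3
T·1.7117 = 19.3
T = 11.3 kN/m

T = 11 kN/m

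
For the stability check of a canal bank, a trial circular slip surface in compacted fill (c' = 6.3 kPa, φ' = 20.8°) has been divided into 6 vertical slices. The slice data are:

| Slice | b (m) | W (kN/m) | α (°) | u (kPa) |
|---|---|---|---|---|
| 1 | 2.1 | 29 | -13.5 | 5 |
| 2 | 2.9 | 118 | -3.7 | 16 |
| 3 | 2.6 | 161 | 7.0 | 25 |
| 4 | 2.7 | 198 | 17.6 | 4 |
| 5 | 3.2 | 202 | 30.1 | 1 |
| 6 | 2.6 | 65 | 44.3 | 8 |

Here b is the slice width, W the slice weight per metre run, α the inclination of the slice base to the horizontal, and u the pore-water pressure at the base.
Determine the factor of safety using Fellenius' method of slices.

FS = 1.52

Ordinary method of slices: FS = Σ[c'·Δl_i + (W_i cosα_i − u_i·Δl_i)·tanφ'] / Σ W_i sinα_i, with Δl_i = b_i / cosα_i.
Slice 1: Δl = 2.1/cos(-13.5°) = 2.160 m; N'_1 = 29·cos(-13.5°) − 5·2.160 = 17.4; c'Δl = 13.61; W sinα = -6.8
Slice 2: Δl = 2.9/cos(-3.7°) = 2.906 m; N'_2 = 118·cos(-3.7°) − 16·2.906 = 71.3; c'Δl = 18.31; W sinα = -7.6
Slice 3: Δl = 2.6/cos7.0° = 2.620 m; N'_3 = 161·cos7.0° − 25·2.620 = 94.3; c'Δl = 16.50; W sinα = 19.6
Slice 4: Δl = 2.7/cos17.6° = 2.833 m; N'_4 = 198·cos17.6° − 4·2.833 = 177.4; c'Δl = 17.85; W sinα = 59.9
Slice 5: Δl = 3.2/cos30.1° = 3.699 m; N'_5 = 202·cos30.1° − 1·3.699 = 171.1; c'Δl = 23.30; W sinα = 101.3
Slice 6: Δl = 2.6/cos44.3° = 3.633 m; N'_6 = 65·cos44.3° − 8·3.633 = 17.5; c'Δl = 22.89; W sinα = 45.4
Σc'Δl = 112.5 kN/m; ΣN' = 548.9 kN/m; ΣW sinα = 211.8 kN/m
Resisting = 112.5 + 548.9·tan20.8° = 112.5 + 208.5 = 321.0 kN/m
FS = 321.0 / 211.8 = 1.515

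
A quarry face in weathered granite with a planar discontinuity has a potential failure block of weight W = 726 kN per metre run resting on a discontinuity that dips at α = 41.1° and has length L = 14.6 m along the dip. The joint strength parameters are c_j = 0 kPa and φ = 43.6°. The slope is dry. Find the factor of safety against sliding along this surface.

Resolving the block weight along and normal to the plane and applying the Mohr–Coulomb strength on the joint:
N' = W cosα = 726·cos41.1° = 547.1 kN/m
Driving force T = W sinα = 726·sin41.1° = 477.3 kN/m
Resisting force R = c_j·L + N'·tanφ = 0·14.6 + 547.1·tan43.6° = 0.0 + 521.0 = 521.0 kN/m
FS = R / T = 521.0 / 477.3 = 1.092

FS = 1.09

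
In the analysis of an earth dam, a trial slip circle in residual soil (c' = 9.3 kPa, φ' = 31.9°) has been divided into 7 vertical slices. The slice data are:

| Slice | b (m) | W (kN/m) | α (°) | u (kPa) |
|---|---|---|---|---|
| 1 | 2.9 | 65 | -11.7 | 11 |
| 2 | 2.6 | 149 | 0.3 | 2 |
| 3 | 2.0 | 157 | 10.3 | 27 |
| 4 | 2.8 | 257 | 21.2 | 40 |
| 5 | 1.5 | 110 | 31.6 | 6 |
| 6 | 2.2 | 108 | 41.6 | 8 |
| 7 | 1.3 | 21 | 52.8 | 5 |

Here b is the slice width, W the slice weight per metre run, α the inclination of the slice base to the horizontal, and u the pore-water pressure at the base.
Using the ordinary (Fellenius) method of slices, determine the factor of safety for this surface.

Ordinary method of slices: FS = Σ[c'·Δl_i + (W_i cosα_i − u_i·Δl_i)·tanφ'] / Σ W_i sinα_i, with Δl_i = b_i / cosα_i.
Slice 1: Δl = 2.9/cos(-11.7°) = 2.962 m; N'_1 = 65·cos(-11.7°) − 11·2.962 = 31.1; c'Δl = 27.54; W sinα = -13.2
Slice 2: Δl = 2.6/cos0.3° = 2.600 m; N'_2 = 149·cos0.3° − 2·2.600 = 143.8; c'Δl = 24.18; W sinα = 0.8
Slice 3: Δl = 2.0/cos10.3° = 2.033 m; N'_3 = 157·cos10.3° − 27·2.033 = 99.6; c'Δl = 18.90; W sinα = 28.1
Slice 4: Δl = 2.8/cos21.2° = 3.003 m; N'_4 = 257·cos21.2° − 40·3.003 = 119.5; c'Δl = 27.93; W sinα = 92.9
Slice 5: Δl = 1.5/cos31.6° = 1.761 m; N'_5 = 110·cos31.6° − 6·1.761 = 83.1; c'Δl = 16.38; W sinα = 57.6
Slice 6: Δl = 2.2/cos41.6° = 2.942 m; N'_6 = 108·cos41.6° − 8·2.942 = 57.2; c'Δl = 27.36; W sinα = 71.7
Slice 7: Δl = 1.3/cos52.8° = 2.150 m; N'_7 = 21·cos52.8° − 5·2.150 = 1.9; c'Δl = 20.00; W sinα = 16.7
Σc'Δl = 162.3 kN/m; ΣN' = 536.2 kN/m; ΣW sinα = 254.7 kN/m
Resisting = 162.3 + 536.2·tan31.9° = 162.3 + 333.8 = 496.1 kN/m
FS = 496.1 / 254.7 = 1.948

FS = 1.95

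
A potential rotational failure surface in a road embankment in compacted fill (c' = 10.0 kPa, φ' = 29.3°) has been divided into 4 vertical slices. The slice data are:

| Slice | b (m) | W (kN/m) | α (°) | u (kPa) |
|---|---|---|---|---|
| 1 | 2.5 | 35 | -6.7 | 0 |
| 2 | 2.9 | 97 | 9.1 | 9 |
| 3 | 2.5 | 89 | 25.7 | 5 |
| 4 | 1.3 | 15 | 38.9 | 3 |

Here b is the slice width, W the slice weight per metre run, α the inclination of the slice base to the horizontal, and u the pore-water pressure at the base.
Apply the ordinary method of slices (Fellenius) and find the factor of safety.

Ordinary method of slices: FS = Σ[c'·Δl_i + (W_i cosα_i − u_i·Δl_i)·tanφ'] / Σ W_i sinα_i, with Δl_i = b_i / cosα_i.
Slice 1: Δl = 2.5/cos(-6.7°) = 2.517 m; N'_1 = 35·cos(-6.7°) − 0·2.517 = 34.8; c'Δl = 25.17; W sinα = -4.1
Slice 2: Δl = 2.9/cos9.1° = 2.937 m; N'_2 = 97·cos9.1° − 9·2.937 = 69.3; c'Δl = 29.37; W sinα = 15.3
Slice 3: Δl = 2.5/cos25.7° = 2.774 m; N'_3 = 89·cos25.7° − 5·2.774 = 66.3; c'Δl = 27.74; W sinα = 38.6
Slice 4: Δl = 1.3/cos38.9° = 1.670 m; N'_4 = 15·cos38.9° − 3·1.670 = 6.7; c'Δl = 16.70; W sinα = 9.4
Σc'Δl = 99.0 kN/m; ΣN' = 177.1 kN/m; ΣW sinα = 59.3 kN/m
Resisting = 99.0 + 177.1·tan29.3° = 99.0 + 99.4 = 198.4 kN/m
FS = 198.4 / 59.3 = 3.347

FS = 3.35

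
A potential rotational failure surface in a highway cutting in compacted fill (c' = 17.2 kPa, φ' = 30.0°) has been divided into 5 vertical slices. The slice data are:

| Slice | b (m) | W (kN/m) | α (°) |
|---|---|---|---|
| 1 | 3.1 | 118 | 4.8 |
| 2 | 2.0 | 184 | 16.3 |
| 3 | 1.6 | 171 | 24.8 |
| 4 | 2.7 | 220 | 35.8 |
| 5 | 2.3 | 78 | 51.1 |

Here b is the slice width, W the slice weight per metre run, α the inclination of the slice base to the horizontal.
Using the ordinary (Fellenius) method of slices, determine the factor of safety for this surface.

Ordinary method of slices: FS = Σ[c'·Δl_i + (W_i cosα_i)·tanφ'] / Σ W_i sinα_i, with Δl_i = b_i / cosα_i.
Slice 1: Δl = 3.1/cos4.8° = 3.111 m; N'_1 = 118·cos4.8° = 117.6; c'Δl = 53.51; W sinα = 9.9
Slice 2: Δl = 2.0/cos16.3° = 2.084 m; N'_2 = 184·cos16.3° = 176.6; c'Δl = 35.84; W sinα = 51.6
Slice 3: Δl = 1.6/cos24.8° = 1.763 m; N'_3 = 171·cos24.8° = 155.2; c'Δl = 30.32; W sinα = 71.7
Slice 4: Δl = 2.7/cos35.8° = 3.329 m; N'_4 = 220·cos35.8° = 178.4; c'Δl = 57.26; W sinα = 128.7
Slice 5: Δl = 2.3/cos51.1° = 3.663 m; N'_5 = 78·cos51.1° = 49.0; c'Δl = 63.00; W sinα = 60.7
Σc'Δl = 239.9 kN/m; ΣN' = 676.8 kN/m; ΣW sinα = 322.6 kN/m
Resisting = 239.9 + 676.8·tan30.0° = 239.9 + 390.8 = 630.7 kN/m
FS = 630.7 / 322.6 = 1.955

FS = 1.95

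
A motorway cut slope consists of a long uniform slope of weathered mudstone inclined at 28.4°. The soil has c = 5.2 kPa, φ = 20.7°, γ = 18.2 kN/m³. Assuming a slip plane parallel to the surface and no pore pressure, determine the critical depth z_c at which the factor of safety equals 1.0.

Setting FS = 1.00 in FS = [c + γz cos²β tanφ] / [γz sinβ cosβ] and solving for z:
z = c / [γ cosβ (FS·sinβ − cosβ·tanφ)]
  = 5.2 / [18.2·cos28.4°·(1.00·sin28.4° − cos28.4°·tan20.7°)]
  = 5.2 / [18.2·0.8796·(1.00·0.4756 − 0.8796·0.3779)]
  = 5.2 / 2.2931 = 2.268 m

z_c = 2.27 m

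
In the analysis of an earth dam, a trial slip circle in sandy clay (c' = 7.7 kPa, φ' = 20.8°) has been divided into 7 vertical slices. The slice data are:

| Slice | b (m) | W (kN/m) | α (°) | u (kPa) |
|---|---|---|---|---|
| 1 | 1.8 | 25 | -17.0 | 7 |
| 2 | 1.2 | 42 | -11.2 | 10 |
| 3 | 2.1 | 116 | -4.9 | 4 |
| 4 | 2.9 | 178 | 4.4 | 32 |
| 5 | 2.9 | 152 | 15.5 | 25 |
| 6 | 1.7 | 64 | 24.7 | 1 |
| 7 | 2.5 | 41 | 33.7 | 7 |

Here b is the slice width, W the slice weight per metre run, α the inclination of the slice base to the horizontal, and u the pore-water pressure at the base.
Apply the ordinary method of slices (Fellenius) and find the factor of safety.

Ordinary method of slices: FS = Σ[c'·Δl_i + (W_i cosα_i − u_i·Δl_i)·tanφ'] / Σ W_i sinα_i, with Δl_i = b_i / cosα_i.
Slice 1: Δl = 1.8/cos(-17.0°) = 1.882 m; N'_1 = 25·cos(-17.0°) − 7·1.882 = 10.7; c'Δl = 14.49; W sinα = -7.3
Slice 2: Δl = 1.2/cos(-11.2°) = 1.223 m; N'_2 = 42·cos(-11.2°) − 10·1.223 = 29.0; c'Δl = 9.42; W sinα = -8.2
Slice 3: Δl = 2.1/cos(-4.9°) = 2.108 m; N'_3 = 116·cos(-4.9°) − 4·2.108 = 107.1; c'Δl = 16.23; W sinα = -9.9
Slice 4: Δl = 2.9/cos4.4° = 2.909 m; N'_4 = 178·cos4.4° − 32·2.909 = 84.4; c'Δl = 22.40; W sinα = 13.7
Slice 5: Δl = 2.9/cos15.5° = 3.009 m; N'_5 = 152·cos15.5° − 25·3.009 = 71.2; c'Δl = 23.17; W sinα = 40.6
Slice 6: Δl = 1.7/cos24.7° = 1.871 m; N'_6 = 64·cos24.7° − 1·1.871 = 56.3; c'Δl = 14.41; W sinα = 26.7
Slice 7: Δl = 2.5/cos33.7° = 3.005 m; N'_7 = 41·cos33.7° − 7·3.005 = 13.1; c'Δl = 23.14; W sinα = 22.7
Σc'Δl = 123.3 kN/m; ΣN' = 371.8 kN/m; ΣW sinα = 78.4 kN/m
Resisting = 123.3 + 371.8·tan20.8° = 123.3 + 141.2 = 264.5 kN/m
FS = 264.5 / 78.4 = 3.374

FS = 3.37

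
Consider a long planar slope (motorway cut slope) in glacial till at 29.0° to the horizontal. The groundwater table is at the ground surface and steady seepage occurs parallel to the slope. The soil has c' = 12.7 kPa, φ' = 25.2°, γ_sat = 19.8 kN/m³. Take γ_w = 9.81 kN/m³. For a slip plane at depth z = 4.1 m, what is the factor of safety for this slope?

FS = 0.80

With seepage parallel to the slope and the water table at the surface, the effective normal stress on the slip plane uses the buoyant unit weight γ' = γ_sat − γ_w while the driving shear stress uses γ_sat:
FS = [c' + γ' z cos²β tanφ'] / [γ_sat z sinβ cosβ]
γ' = 19.8 − 9.81 = 9.99 kN/m³
Numerator = 12.7 + 9.99·4.1·cos²29.0°·tan25.2° = 12.7 + 9.99·4.1·0.7650·0.4706 = 27.444 kPa
Denominator = 19.8·4.1·sin29.0°·cos29.0° = 19.8·4.1·0.4848·0.8746 = 34.422 kPa
FS = 27.444 / 34.422 = 0.797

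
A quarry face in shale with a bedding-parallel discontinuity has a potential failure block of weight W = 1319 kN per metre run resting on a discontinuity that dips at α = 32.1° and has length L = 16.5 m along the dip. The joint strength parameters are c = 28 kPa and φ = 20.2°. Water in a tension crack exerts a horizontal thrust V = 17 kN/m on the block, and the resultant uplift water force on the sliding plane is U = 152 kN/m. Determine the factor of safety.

Resolving the block weight along and normal to the plane and applying the Mohr–Coulomb strength on the joint:
N' = W cosα − U − V sinα = 1319·cos32.1° − 152 − 17·sin32.1° = 956.3 kN/m
Driving force T = W sinα + V cosα = 1319·sin32.1° + 17·cos32.1° = 715.3 kN/m
Resisting force R = c·L + N'·tanφ = 28·16.5 + 956.3·tan20.2° = 462.0 + 351.9 = 813.9 kN/m
FS = R / T = 813.9 / 715.3 = 1.138

FS = 1.14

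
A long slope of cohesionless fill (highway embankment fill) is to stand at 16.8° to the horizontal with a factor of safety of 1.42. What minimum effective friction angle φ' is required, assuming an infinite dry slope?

FS = tanφ'/tanβ ⇒ tanφ' = FS · tanβ = 1.42 · tan16.8° = 0.4287
φ' = arctan(0.4287) = 23.21°

φ' = 23.2°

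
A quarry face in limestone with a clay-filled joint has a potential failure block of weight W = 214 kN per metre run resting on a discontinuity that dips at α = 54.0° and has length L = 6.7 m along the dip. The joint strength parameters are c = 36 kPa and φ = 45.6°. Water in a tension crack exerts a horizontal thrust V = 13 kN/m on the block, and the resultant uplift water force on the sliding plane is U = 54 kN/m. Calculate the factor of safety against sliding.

FS = 1.68

Resolving the block weight along and normal to the plane and applying the Mohr–Coulomb strength on the joint:
N' = W cosα − U − V sinα = 214·cos54.0° − 54 − 13·sin54.0° = 61.3 kN/m
Driving force T = W sinα + V cosα = 214·sin54.0° + 13·cos54.0° = 180.8 kN/m
Resisting force R = c·L + N'·tanφ = 36·6.7 + 61.3·tan45.6° = 241.2 + 62.6 = 303.8 kN/m
FS = R / T = 303.8 / 180.8 = 1.680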